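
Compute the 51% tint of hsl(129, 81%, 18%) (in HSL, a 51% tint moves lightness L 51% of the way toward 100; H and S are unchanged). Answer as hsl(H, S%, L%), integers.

L moves 51% from 18 toward 100: 18 + 41.82 = 59.82 → 60.
H and S are unchanged.

hsl(129, 81%, 60%)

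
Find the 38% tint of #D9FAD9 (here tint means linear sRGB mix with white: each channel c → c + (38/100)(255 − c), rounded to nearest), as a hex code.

#E7FCE7

#D9FAD9 is rgb(217, 250, 217).
Per channel, c → c + 0.38(255 − c):
  R: 217 + 0.38×(255−217) = 217 + 14.44 = 231.44 → 231
  G: 250 + 0.38×(255−250) = 250 + 1.9 = 251.9 → 252
  B: 217 + 14.44 = 231.44 → 231
rgb(231, 252, 231) = #E7FCE7.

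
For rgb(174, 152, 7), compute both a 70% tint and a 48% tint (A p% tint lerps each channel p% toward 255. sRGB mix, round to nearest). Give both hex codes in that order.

70% tint:
  R: 174 + 56.7 = 230.7 → 231
  G: 152 + 0.7×(255−152) = 152 + 72.1 = 224.1 → 224
  B: 7 + 0.7×(255−7) = 7 + 173.6 = 180.6 → 181
  → #E7E0B5
48% tint:
  R: 174 + 0.48×(255−174) = 174 + 38.88 = 212.88 → 213
  G: 152 + 0.48×(255−152) = 152 + 49.44 = 201.44 → 201
  B: 7 + 0.48×(255−7) = 7 + 119.04 = 126.04 → 126
  → #D5C97E

#E7E0B5, #D5C97E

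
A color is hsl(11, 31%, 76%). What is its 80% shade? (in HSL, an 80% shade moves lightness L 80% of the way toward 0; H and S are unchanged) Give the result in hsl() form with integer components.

L moves 80% from 76 toward 0: 76 − 60.8 = 15.2 → 15.
H and S are unchanged.

hsl(11, 31%, 15%)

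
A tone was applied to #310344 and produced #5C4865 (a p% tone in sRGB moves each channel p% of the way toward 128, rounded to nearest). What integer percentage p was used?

55%

#310344 is rgb(49, 3, 68); #5C4865 is rgb(92, 72, 101).
On the G channel (widest range): 72 ≈ 3 + (p/100)(128 − 3), so p ≈ 100×(72 − 3)/(128 − 3) = 6900/125 = 55.20.
p = 55 reproduces all three channels after rounding.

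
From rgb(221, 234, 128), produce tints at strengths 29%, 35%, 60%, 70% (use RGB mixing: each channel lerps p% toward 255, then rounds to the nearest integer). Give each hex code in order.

29%: (221 + 9.86 = 230.86→231, 234 + 6.09 = 240.09→240, 128 + 36.83 = 164.83→165) → #E7F0A5
35%: (221 + 11.9 = 232.9→233, 234 + 7.35 = 241.35→241, 128 + 44.45 = 172.45→172) → #E9F1AC
60%: (221 + 20.4 = 241.4→241, 234 + 12.6 = 246.6→247, 128 + 76.2 = 204.2→204) → #F1F7CC
70%: (221 + 23.8 = 244.8→245, 234 + 14.7 = 248.7→249, 128 + 88.9 = 216.9→217) → #F5F9D9

#E7F0A5, #E9F1AC, #F1F7CC, #F5F9D9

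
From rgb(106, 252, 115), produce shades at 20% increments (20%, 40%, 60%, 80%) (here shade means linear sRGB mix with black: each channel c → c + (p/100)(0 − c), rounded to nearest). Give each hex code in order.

20%: (106 − 21.2 = 84.8→85, 252 − 50.4 = 201.6→202, 115 − 23 = 92→92) → #55CA5C
40%: (106 − 42.4 = 63.6→64, 252 − 100.8 = 151.2→151, 115 − 46 = 69→69) → #409745
60%: (106 − 63.6 = 42.4→42, 252 − 151.2 = 100.8→101, 115 − 69 = 46→46) → #2A652E
80%: (106 − 84.8 = 21.2→21, 252 − 201.6 = 50.4→50, 115 − 92 = 23→23) → #153217

#55CA5C, #409745, #2A652E, #153217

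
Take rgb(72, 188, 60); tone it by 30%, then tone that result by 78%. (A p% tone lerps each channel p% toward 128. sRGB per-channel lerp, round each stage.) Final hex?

#778975

Lerp each channel 30% toward 128:
  R: 72 + 0.3×(128−72) = 72 + 16.8 = 88.8 → 89
  G: 188 + 0.3×(128−188) = 188 − 18 = 170 → 170
  B: 60 + 0.3×(128−60) = 60 + 20.4 = 80.4 → 80
After the tone: rgb(89, 170, 80) = #59AA50.
Per channel, c → c + 0.78(128 − c):
  R: 89 + 0.78×(128−89) = 89 + 30.42 = 119.42 → 119
  G: 170 + 0.78×(128−170) = 170 − 32.76 = 137.24 → 137
  B: 80 + 37.44 = 117.44 → 117
rgb(119, 137, 117) = #778975.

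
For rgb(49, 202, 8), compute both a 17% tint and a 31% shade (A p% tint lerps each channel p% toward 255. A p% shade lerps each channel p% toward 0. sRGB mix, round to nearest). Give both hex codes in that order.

#54D332, #228B06

17% tint:
  R: 49 + 0.17×(255−49) = 49 + 35.02 = 84.02 → 84
  G: 202 + 0.17×(255−202) = 202 + 9.01 = 211.01 → 211
  B: 8 + 41.99 = 49.99 → 50
  → #54D332
31% shade:
  R: 49 + 0.31×(0−49) = 49 − 15.19 = 33.81 → 34
  G: 202 + 0.31×(0−202) = 202 − 62.62 = 139.38 → 139
  B: 8 + 0.31×(0−8) = 8 − 2.48 = 5.52 → 6
  → #228B06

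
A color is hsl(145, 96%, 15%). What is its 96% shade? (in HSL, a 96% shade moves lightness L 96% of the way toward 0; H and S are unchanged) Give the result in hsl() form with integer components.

L moves 96% from 15 toward 0: 15 − 14.4 = 0.6 → 1.
H and S are unchanged.

hsl(145, 96%, 1%)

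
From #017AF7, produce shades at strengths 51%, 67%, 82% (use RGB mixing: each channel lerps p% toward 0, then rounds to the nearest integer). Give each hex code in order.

#017AF7 is rgb(1, 122, 247).
51%: (1 − 0.51 = 0.49→0, 122 − 62.22 = 59.78→60, 247 − 125.97 = 121.03→121) → #003C79
67%: (1 − 0.67 = 0.33→0, 122 − 81.74 = 40.26→40, 247 − 165.49 = 81.51→82) → #002852
82%: (1 − 0.82 = 0.18→0, 122 − 100.04 = 21.96→22, 247 − 202.54 = 44.46→44) → #00162C

#003C79, #002852, #00162C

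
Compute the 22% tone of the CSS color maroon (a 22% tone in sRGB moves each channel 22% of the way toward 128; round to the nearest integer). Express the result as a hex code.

#801C1C

CSS maroon is rgb(128, 0, 0).
Per channel, c → c + 0.22(128 − c):
  R: 128 + 0.22×(128−128) = 128 + 0 = 128 → 128
  G: 0 + 28.16 = 28.16 → 28
  B: 0 + 28.16 = 28.16 → 28
rgb(128, 28, 28) = #801C1C.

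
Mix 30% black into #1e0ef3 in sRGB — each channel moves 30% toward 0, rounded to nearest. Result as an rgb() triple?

rgb(21, 10, 170)

#1e0ef3 is rgb(30, 14, 243).
A 30% shade moves each channel 30% toward 0:
  R: 30 + 0.3×(0−30) = 30 − 9 = 21 → 21
  G: 14 + 0.3×(0−14) = 14 − 4.2 = 9.8 → 10
  B: 243 + 0.3×(0−243) = 243 − 72.9 = 170.1 → 170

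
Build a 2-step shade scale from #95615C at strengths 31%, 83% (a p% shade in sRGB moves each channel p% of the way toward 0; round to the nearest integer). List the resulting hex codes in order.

#95615C is rgb(149, 97, 92).
31%: (149 − 46.19 = 102.81→103, 97 − 30.07 = 66.93→67, 92 − 28.52 = 63.48→63) → #67433F
83%: (149 − 123.67 = 25.33→25, 97 − 80.51 = 16.49→16, 92 − 76.36 = 15.64→16) → #191010

#67433F, #191010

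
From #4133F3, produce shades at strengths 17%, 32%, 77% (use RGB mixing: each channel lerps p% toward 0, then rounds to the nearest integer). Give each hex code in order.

#362ACA, #2C23A5, #0F0C38

#4133F3 is rgb(65, 51, 243).
17%: (65 − 11.05 = 53.95→54, 51 − 8.67 = 42.33→42, 243 − 41.31 = 201.69→202) → #362ACA
32%: (65 − 20.8 = 44.2→44, 51 − 16.32 = 34.68→35, 243 − 77.76 = 165.24→165) → #2C23A5
77%: (65 − 50.05 = 14.95→15, 51 − 39.27 = 11.73→12, 243 − 187.11 = 55.89→56) → #0F0C38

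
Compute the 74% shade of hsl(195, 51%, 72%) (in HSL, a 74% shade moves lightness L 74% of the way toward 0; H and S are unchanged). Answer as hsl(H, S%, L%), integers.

L moves 74% from 72 toward 0: 72 − 53.28 = 18.72 → 19.
H and S are unchanged.

hsl(195, 51%, 19%)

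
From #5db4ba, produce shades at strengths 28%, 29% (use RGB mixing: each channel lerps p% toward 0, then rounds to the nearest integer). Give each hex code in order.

#5db4ba is rgb(93, 180, 186).
28%: (93 − 26.04 = 66.96→67, 180 − 50.4 = 129.6→130, 186 − 52.08 = 133.92→134) → #438286
29%: (93 − 26.97 = 66.03→66, 180 − 52.2 = 127.8→128, 186 − 53.94 = 132.06→132) → #428084

#438286, #428084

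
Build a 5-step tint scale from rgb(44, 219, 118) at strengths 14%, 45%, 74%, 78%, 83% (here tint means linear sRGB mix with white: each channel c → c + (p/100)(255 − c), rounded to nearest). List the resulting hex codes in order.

14%: (44 + 29.54 = 73.54→74, 219 + 5.04 = 224.04→224, 118 + 19.18 = 137.18→137) → #4AE089
45%: (44 + 94.95 = 138.95→139, 219 + 16.2 = 235.2→235, 118 + 61.65 = 179.65→180) → #8BEBB4
74%: (44 + 156.14 = 200.14→200, 219 + 26.64 = 245.64→246, 118 + 101.38 = 219.38→219) → #C8F6DB
78%: (44 + 164.58 = 208.58→209, 219 + 28.08 = 247.08→247, 118 + 106.86 = 224.86→225) → #D1F7E1
83%: (44 + 175.13 = 219.13→219, 219 + 29.88 = 248.88→249, 118 + 113.71 = 231.71→232) → #DBF9E8

#4AE089, #8BEBB4, #C8F6DB, #D1F7E1, #DBF9E8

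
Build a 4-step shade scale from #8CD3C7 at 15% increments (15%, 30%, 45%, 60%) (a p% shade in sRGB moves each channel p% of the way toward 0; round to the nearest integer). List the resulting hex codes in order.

#8CD3C7 is rgb(140, 211, 199).
15%: (140 − 21 = 119→119, 211 − 31.65 = 179.35→179, 199 − 29.85 = 169.15→169) → #77B3A9
30%: (140 − 42 = 98→98, 211 − 63.3 = 147.7→148, 199 − 59.7 = 139.3→139) → #62948B
45%: (140 − 63 = 77→77, 211 − 94.95 = 116.05→116, 199 − 89.55 = 109.45→109) → #4D746D
60%: (140 − 84 = 56→56, 211 − 126.6 = 84.4→84, 199 − 119.4 = 79.6→80) → #385450

#77B3A9, #62948B, #4D746D, #385450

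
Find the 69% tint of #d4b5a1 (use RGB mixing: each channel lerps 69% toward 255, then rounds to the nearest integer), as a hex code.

#d4b5a1 is rgb(212, 181, 161).
Lerp each channel 69% toward 255:
  R: 212 + 29.67 = 241.67 → 242
  G: 181 + 0.69×(255−181) = 181 + 51.06 = 232.06 → 232
  B: 161 + 64.86 = 225.86 → 226
rgb(242, 232, 226) = #f2e8e2.

#f2e8e2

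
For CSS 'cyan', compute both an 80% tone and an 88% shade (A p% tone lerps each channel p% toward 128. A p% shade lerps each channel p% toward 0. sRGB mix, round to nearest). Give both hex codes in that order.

#669999, #001F1F

CSS cyan is rgb(0, 255, 255).
80% tone:
  R: 0 + 0.8×(128−0) = 0 + 102.4 = 102.4 → 102
  G: 255 + 0.8×(128−255) = 255 − 101.6 = 153.4 → 153
  B: 255 − 101.6 = 153.4 → 153
  → #669999
88% shade:
  R: 0 + 0.88×(0−0) = 0 + 0 = 0 → 0
  G: 255 + 0.88×(0−255) = 255 − 224.4 = 30.6 → 31
  B: 255 + 0.88×(0−255) = 255 − 224.4 = 30.6 → 31
  → #001F1F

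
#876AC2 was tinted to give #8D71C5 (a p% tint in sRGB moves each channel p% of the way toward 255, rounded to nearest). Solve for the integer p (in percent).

#876AC2 is rgb(135, 106, 194); #8D71C5 is rgb(141, 113, 197).
On the G channel (widest range): 113 ≈ 106 + (p/100)(255 − 106), so p ≈ 100×(113 − 106)/(255 − 106) = 700/149 = 4.70.
p = 5 reproduces all three channels after rounding.

5%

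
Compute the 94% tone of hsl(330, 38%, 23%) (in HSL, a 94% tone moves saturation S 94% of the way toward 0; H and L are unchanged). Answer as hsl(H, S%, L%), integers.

hsl(330, 2%, 23%)

S moves 94% from 38 toward 0: 38 − 35.72 = 2.28 → 2.
H and L are unchanged.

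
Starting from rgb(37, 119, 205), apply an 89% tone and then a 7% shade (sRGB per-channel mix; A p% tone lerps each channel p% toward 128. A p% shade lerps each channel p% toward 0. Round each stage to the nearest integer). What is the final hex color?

#6e767e

Per channel, c → c + 0.89(128 − c):
  R: 37 + 0.89×(128−37) = 37 + 80.99 = 117.99 → 118
  G: 119 + 8.01 = 127.01 → 127
  B: 205 + 0.89×(128−205) = 205 − 68.53 = 136.47 → 136
After the tone: rgb(118, 127, 136) = #767f88.
Per channel, c → c + 0.07(0 − c):
  R: 118 + 0.07×(0−118) = 118 − 8.26 = 109.74 → 110
  G: 127 + 0.07×(0−127) = 127 − 8.89 = 118.11 → 118
  B: 136 − 9.52 = 126.48 → 126
rgb(110, 118, 126) = #6e767e.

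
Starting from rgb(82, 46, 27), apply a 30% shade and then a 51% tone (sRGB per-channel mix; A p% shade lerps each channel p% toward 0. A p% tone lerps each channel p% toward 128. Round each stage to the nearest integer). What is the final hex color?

Per channel, c → c + 0.3(0 − c):
  R: 82 + 0.3×(0−82) = 82 − 24.6 = 57.4 → 57
  G: 46 − 13.8 = 32.2 → 32
  B: 27 + 0.3×(0−27) = 27 − 8.1 = 18.9 → 19
After the shade: rgb(57, 32, 19) = #392013.
Per channel, c → c + 0.51(128 − c):
  R: 57 + 36.21 = 93.21 → 93
  G: 32 + 0.51×(128−32) = 32 + 48.96 = 80.96 → 81
  B: 19 + 55.59 = 74.59 → 75
rgb(93, 81, 75) = #5D514B.

#5D514B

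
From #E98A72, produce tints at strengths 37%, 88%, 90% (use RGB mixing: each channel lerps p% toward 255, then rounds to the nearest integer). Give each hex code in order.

#E98A72 is rgb(233, 138, 114).
37%: (233 + 8.14 = 241.14→241, 138 + 43.29 = 181.29→181, 114 + 52.17 = 166.17→166) → #F1B5A6
88%: (233 + 19.36 = 252.36→252, 138 + 102.96 = 240.96→241, 114 + 124.08 = 238.08→238) → #FCF1EE
90%: (233 + 19.8 = 252.8→253, 138 + 105.3 = 243.3→243, 114 + 126.9 = 240.9→241) → #FDF3F1

#F1B5A6, #FCF1EE, #FDF3F1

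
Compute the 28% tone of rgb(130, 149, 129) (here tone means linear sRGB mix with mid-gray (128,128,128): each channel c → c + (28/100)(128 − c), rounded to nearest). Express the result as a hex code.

#818F81

A 28% tone moves each channel 28% toward 128:
  R: 130 − 0.56 = 129.44 → 129
  G: 149 + 0.28×(128−149) = 149 − 5.88 = 143.12 → 143
  B: 129 + 0.28×(128−129) = 129 − 0.28 = 128.72 → 129
rgb(129, 143, 129) = #818F81.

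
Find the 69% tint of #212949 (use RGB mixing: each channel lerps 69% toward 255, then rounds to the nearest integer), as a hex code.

#BABDC7

#212949 is rgb(33, 41, 73).
A 69% tint moves each channel 69% toward 255:
  R: 33 + 0.69×(255−33) = 33 + 153.18 = 186.18 → 186
  G: 41 + 0.69×(255−41) = 41 + 147.66 = 188.66 → 189
  B: 73 + 0.69×(255−73) = 73 + 125.58 = 198.58 → 199
rgb(186, 189, 199) = #BABDC7.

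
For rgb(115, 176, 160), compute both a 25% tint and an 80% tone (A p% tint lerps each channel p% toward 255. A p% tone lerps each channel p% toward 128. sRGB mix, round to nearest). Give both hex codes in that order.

25% tint:
  R: 115 + 35 = 150 → 150
  G: 176 + 0.25×(255−176) = 176 + 19.75 = 195.75 → 196
  B: 160 + 0.25×(255−160) = 160 + 23.75 = 183.75 → 184
  → #96c4b8
80% tone:
  R: 115 + 0.8×(128−115) = 115 + 10.4 = 125.4 → 125
  G: 176 + 0.8×(128−176) = 176 − 38.4 = 137.6 → 138
  B: 160 − 25.6 = 134.4 → 134
  → #7d8a86

#96c4b8, #7d8a86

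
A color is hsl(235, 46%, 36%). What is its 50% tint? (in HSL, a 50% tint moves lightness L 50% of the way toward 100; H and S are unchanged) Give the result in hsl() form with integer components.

L moves 50% from 36 toward 100: 36 + 32 = 68 → 68.
H and S are unchanged.

hsl(235, 46%, 68%)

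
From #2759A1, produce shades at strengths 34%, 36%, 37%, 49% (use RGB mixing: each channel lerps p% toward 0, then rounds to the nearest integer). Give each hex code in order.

#1A3B6A, #193967, #193865, #142D52

#2759A1 is rgb(39, 89, 161).
34%: (39 − 13.26 = 25.74→26, 89 − 30.26 = 58.74→59, 161 − 54.74 = 106.26→106) → #1A3B6A
36%: (39 − 14.04 = 24.96→25, 89 − 32.04 = 56.96→57, 161 − 57.96 = 103.04→103) → #193967
37%: (39 − 14.43 = 24.57→25, 89 − 32.93 = 56.07→56, 161 − 59.57 = 101.43→101) → #193865
49%: (39 − 19.11 = 19.89→20, 89 − 43.61 = 45.39→45, 161 − 78.89 = 82.11→82) → #142D52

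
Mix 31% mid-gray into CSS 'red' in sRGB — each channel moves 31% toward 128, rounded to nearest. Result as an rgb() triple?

rgb(216, 40, 40)

CSS red is rgb(255, 0, 0).
A 31% tone moves each channel 31% toward 128:
  R: 255 + 0.31×(128−255) = 255 − 39.37 = 215.63 → 216
  G: 0 + 0.31×(128−0) = 0 + 39.68 = 39.68 → 40
  B: 0 + 0.31×(128−0) = 0 + 39.68 = 39.68 → 40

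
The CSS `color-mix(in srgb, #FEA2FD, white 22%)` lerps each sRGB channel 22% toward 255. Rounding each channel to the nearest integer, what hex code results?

#FEB6FD

#FEA2FD is rgb(254, 162, 253).
Lerp each channel 22% toward 255:
  R: 254 + 0.22×(255−254) = 254 + 0.22 = 254.22 → 254
  G: 162 + 0.22×(255−162) = 162 + 20.46 = 182.46 → 182
  B: 253 + 0.22×(255−253) = 253 + 0.44 = 253.44 → 253
rgb(254, 182, 253) = #FEB6FD.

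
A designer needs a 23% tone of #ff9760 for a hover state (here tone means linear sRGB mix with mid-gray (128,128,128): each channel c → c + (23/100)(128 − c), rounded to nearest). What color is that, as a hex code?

#ff9760 is rgb(255, 151, 96).
Per channel, c → c + 0.23(128 − c):
  R: 255 + 0.23×(128−255) = 255 − 29.21 = 225.79 → 226
  G: 151 − 5.29 = 145.71 → 146
  B: 96 + 7.36 = 103.36 → 103
rgb(226, 146, 103) = #e29267.

#e29267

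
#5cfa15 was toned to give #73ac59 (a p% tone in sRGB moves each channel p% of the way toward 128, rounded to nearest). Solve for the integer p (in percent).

#5cfa15 is rgb(92, 250, 21); #73ac59 is rgb(115, 172, 89).
On the G channel (widest range): 172 ≈ 250 + (p/100)(128 − 250), so p ≈ 100×(172 − 250)/(128 − 250) = -7800/-122 = 63.93.
p = 64 reproduces all three channels after rounding.

64%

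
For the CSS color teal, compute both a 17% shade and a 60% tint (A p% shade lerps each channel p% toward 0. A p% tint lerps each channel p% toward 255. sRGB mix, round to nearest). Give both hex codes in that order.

CSS teal is rgb(0, 128, 128).
17% shade:
  R: 0 + 0.17×(0−0) = 0 + 0 = 0 → 0
  G: 128 + 0.17×(0−128) = 128 − 21.76 = 106.24 → 106
  B: 128 − 21.76 = 106.24 → 106
  → #006A6A
60% tint:
  R: 0 + 0.6×(255−0) = 0 + 153 = 153 → 153
  G: 128 + 76.2 = 204.2 → 204
  B: 128 + 76.2 = 204.2 → 204
  → #99CCCC

#006A6A, #99CCCC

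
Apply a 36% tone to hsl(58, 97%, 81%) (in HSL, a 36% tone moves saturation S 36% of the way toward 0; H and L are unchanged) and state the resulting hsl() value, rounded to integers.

S moves 36% from 97 toward 0: 97 − 34.92 = 62.08 → 62.
H and L are unchanged.

hsl(58, 62%, 81%)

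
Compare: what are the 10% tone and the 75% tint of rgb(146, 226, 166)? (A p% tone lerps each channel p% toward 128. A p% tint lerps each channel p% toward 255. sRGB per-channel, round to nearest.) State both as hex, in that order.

#90d8a2, #e4f8e9

10% tone:
  R: 146 + 0.1×(128−146) = 146 − 1.8 = 144.2 → 144
  G: 226 + 0.1×(128−226) = 226 − 9.8 = 216.2 → 216
  B: 166 − 3.8 = 162.2 → 162
  → #90d8a2
75% tint:
  R: 146 + 81.75 = 227.75 → 228
  G: 226 + 0.75×(255−226) = 226 + 21.75 = 247.75 → 248
  B: 166 + 0.75×(255−166) = 166 + 66.75 = 232.75 → 233
  → #e4f8e9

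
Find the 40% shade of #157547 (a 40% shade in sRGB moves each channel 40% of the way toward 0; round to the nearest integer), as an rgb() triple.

#157547 is rgb(21, 117, 71).
A 40% shade moves each channel 40% toward 0:
  R: 21 − 8.4 = 12.6 → 13
  G: 117 + 0.4×(0−117) = 117 − 46.8 = 70.2 → 70
  B: 71 + 0.4×(0−71) = 71 − 28.4 = 42.6 → 43

rgb(13, 70, 43)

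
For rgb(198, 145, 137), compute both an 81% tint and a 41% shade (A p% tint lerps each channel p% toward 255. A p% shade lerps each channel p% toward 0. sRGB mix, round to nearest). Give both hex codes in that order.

81% tint:
  R: 198 + 0.81×(255−198) = 198 + 46.17 = 244.17 → 244
  G: 145 + 0.81×(255−145) = 145 + 89.1 = 234.1 → 234
  B: 137 + 0.81×(255−137) = 137 + 95.58 = 232.58 → 233
  → #F4EAE9
41% shade:
  R: 198 + 0.41×(0−198) = 198 − 81.18 = 116.82 → 117
  G: 145 − 59.45 = 85.55 → 86
  B: 137 + 0.41×(0−137) = 137 − 56.17 = 80.83 → 81
  → #755651

#F4EAE9, #755651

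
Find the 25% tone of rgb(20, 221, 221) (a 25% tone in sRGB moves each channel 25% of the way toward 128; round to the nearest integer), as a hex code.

Per channel, c → c + 0.25(128 − c):
  R: 20 + 27 = 47 → 47
  G: 221 − 23.25 = 197.75 → 198
  B: 221 + 0.25×(128−221) = 221 − 23.25 = 197.75 → 198
rgb(47, 198, 198) = #2FC6C6.

#2FC6C6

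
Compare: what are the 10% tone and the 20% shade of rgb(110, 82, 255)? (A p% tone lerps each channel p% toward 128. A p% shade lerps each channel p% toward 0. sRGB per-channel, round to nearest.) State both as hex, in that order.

10% tone:
  R: 110 + 1.8 = 111.8 → 112
  G: 82 + 0.1×(128−82) = 82 + 4.6 = 86.6 → 87
  B: 255 + 0.1×(128−255) = 255 − 12.7 = 242.3 → 242
  → #7057f2
20% shade:
  R: 110 + 0.2×(0−110) = 110 − 22 = 88 → 88
  G: 82 + 0.2×(0−82) = 82 − 16.4 = 65.6 → 66
  B: 255 + 0.2×(0−255) = 255 − 51 = 204 → 204
  → #5842cc

#7057f2, #5842cc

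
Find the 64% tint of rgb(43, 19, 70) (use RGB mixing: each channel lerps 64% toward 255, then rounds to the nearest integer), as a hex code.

Lerp each channel 64% toward 255:
  R: 43 + 135.68 = 178.68 → 179
  G: 19 + 151.04 = 170.04 → 170
  B: 70 + 0.64×(255−70) = 70 + 118.4 = 188.4 → 188
rgb(179, 170, 188) = #B3AABC.

#B3AABC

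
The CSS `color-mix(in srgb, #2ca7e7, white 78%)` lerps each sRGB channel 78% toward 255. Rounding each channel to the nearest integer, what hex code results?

#d1ecfa

#2ca7e7 is rgb(44, 167, 231).
A 78% tint moves each channel 78% toward 255:
  R: 44 + 164.58 = 208.58 → 209
  G: 167 + 68.64 = 235.64 → 236
  B: 231 + 18.72 = 249.72 → 250
rgb(209, 236, 250) = #d1ecfa.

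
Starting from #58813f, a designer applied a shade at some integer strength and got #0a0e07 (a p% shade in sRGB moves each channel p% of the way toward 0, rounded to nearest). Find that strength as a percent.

#58813f is rgb(88, 129, 63); #0a0e07 is rgb(10, 14, 7).
On the G channel (widest range): 14 ≈ 129 + (p/100)(0 − 129), so p ≈ 100×(14 − 129)/(0 − 129) = -11500/-129 = 89.15.
p = 89 reproduces all three channels after rounding.

89%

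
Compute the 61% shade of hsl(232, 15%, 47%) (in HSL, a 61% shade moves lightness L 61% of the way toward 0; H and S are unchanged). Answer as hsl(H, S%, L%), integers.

hsl(232, 15%, 18%)

L moves 61% from 47 toward 0: 47 − 28.67 = 18.33 → 18.
H and S are unchanged.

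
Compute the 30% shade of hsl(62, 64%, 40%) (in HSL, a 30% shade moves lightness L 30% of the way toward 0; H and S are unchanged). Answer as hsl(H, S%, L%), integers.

L moves 30% from 40 toward 0: 40 − 12 = 28 → 28.
H and S are unchanged.

hsl(62, 64%, 28%)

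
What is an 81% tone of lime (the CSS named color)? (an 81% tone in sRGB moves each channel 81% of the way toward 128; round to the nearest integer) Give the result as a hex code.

CSS lime is rgb(0, 255, 0).
An 81% tone moves each channel 81% toward 128:
  R: 0 + 0.81×(128−0) = 0 + 103.68 = 103.68 → 104
  G: 255 − 102.87 = 152.13 → 152
  B: 0 + 0.81×(128−0) = 0 + 103.68 = 103.68 → 104
rgb(104, 152, 104) = #689868.

#689868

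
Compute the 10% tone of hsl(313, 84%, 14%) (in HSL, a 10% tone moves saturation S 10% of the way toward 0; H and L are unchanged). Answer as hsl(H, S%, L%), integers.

S moves 10% from 84 toward 0: 84 − 8.4 = 75.6 → 76.
H and L are unchanged.

hsl(313, 76%, 14%)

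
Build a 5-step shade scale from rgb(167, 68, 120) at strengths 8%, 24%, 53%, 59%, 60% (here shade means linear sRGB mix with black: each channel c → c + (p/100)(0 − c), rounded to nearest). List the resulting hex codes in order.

#9a3f6e, #7f345b, #4e2038, #441c31, #431b30

8%: (167 − 13.36 = 153.64→154, 68 − 5.44 = 62.56→63, 120 − 9.6 = 110.4→110) → #9a3f6e
24%: (167 − 40.08 = 126.92→127, 68 − 16.32 = 51.68→52, 120 − 28.8 = 91.2→91) → #7f345b
53%: (167 − 88.51 = 78.49→78, 68 − 36.04 = 31.96→32, 120 − 63.6 = 56.4→56) → #4e2038
59%: (167 − 98.53 = 68.47→68, 68 − 40.12 = 27.88→28, 120 − 70.8 = 49.2→49) → #441c31
60%: (167 − 100.2 = 66.8→67, 68 − 40.8 = 27.2→27, 120 − 72 = 48→48) → #431b30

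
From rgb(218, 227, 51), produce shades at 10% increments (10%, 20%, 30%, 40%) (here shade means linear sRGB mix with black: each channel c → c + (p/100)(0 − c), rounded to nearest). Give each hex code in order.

10%: (218 − 21.8 = 196.2→196, 227 − 22.7 = 204.3→204, 51 − 5.1 = 45.9→46) → #C4CC2E
20%: (218 − 43.6 = 174.4→174, 227 − 45.4 = 181.6→182, 51 − 10.2 = 40.8→41) → #AEB629
30%: (218 − 65.4 = 152.6→153, 227 − 68.1 = 158.9→159, 51 − 15.3 = 35.7→36) → #999F24
40%: (218 − 87.2 = 130.8→131, 227 − 90.8 = 136.2→136, 51 − 20.4 = 30.6→31) → #83881F

#C4CC2E, #AEB629, #999F24, #83881F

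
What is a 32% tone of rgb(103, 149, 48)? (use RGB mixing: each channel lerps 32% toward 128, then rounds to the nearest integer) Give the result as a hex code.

Lerp each channel 32% toward 128:
  R: 103 + 8 = 111 → 111
  G: 149 + 0.32×(128−149) = 149 − 6.72 = 142.28 → 142
  B: 48 + 0.32×(128−48) = 48 + 25.6 = 73.6 → 74
rgb(111, 142, 74) = #6F8E4A.

#6F8E4A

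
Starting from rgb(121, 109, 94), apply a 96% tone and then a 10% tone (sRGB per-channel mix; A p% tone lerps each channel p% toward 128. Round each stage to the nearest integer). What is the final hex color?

Per channel, c → c + 0.96(128 − c):
  R: 121 + 0.96×(128−121) = 121 + 6.72 = 127.72 → 128
  G: 109 + 18.24 = 127.24 → 127
  B: 94 + 0.96×(128−94) = 94 + 32.64 = 126.64 → 127
After the tone: rgb(128, 127, 127) = #807F7F.
Per channel, c → c + 0.1(128 − c):
  R: 128 + 0.1×(128−128) = 128 + 0 = 128 → 128
  G: 127 + 0.1×(128−127) = 127 + 0.1 = 127.1 → 127
  B: 127 + 0.1 = 127.1 → 127
rgb(128, 127, 127) = #807F7F.

#807F7F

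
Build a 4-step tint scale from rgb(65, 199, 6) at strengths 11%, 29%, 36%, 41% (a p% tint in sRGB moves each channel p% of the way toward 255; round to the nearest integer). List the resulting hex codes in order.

#56CD21, #78D74E, #85DB60, #8FDE6C

11%: (65 + 20.9 = 85.9→86, 199 + 6.16 = 205.16→205, 6 + 27.39 = 33.39→33) → #56CD21
29%: (65 + 55.1 = 120.1→120, 199 + 16.24 = 215.24→215, 6 + 72.21 = 78.21→78) → #78D74E
36%: (65 + 68.4 = 133.4→133, 199 + 20.16 = 219.16→219, 6 + 89.64 = 95.64→96) → #85DB60
41%: (65 + 77.9 = 142.9→143, 199 + 22.96 = 221.96→222, 6 + 102.09 = 108.09→108) → #8FDE6C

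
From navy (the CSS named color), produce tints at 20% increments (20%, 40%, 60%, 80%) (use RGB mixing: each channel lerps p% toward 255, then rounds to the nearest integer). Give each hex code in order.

CSS navy is rgb(0, 0, 128).
20%: (0 + 51 = 51→51, 0 + 51 = 51→51, 128 + 25.4 = 153.4→153) → #333399
40%: (0 + 102 = 102→102, 0 + 102 = 102→102, 128 + 50.8 = 178.8→179) → #6666B3
60%: (0 + 153 = 153→153, 0 + 153 = 153→153, 128 + 76.2 = 204.2→204) → #9999CC
80%: (0 + 204 = 204→204, 0 + 204 = 204→204, 128 + 101.6 = 229.6→230) → #CCCCE6

#333399, #6666B3, #9999CC, #CCCCE6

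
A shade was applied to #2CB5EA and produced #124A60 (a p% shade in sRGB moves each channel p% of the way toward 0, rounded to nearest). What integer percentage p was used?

59%

#2CB5EA is rgb(44, 181, 234); #124A60 is rgb(18, 74, 96).
On the B channel (widest range): 96 ≈ 234 + (p/100)(0 − 234), so p ≈ 100×(96 − 234)/(0 − 234) = -13800/-234 = 58.97.
p = 59 reproduces all three channels after rounding.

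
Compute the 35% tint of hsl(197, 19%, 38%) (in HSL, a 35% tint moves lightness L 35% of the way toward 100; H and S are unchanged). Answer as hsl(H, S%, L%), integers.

hsl(197, 19%, 60%)

L moves 35% from 38 toward 100: 38 + 21.7 = 59.7 → 60.
H and S are unchanged.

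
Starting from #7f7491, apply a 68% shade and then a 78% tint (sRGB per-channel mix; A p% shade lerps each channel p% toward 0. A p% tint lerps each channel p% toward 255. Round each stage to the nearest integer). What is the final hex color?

#d0cfd1

#7f7491 is rgb(127, 116, 145).
A 68% shade moves each channel 68% toward 0:
  R: 127 + 0.68×(0−127) = 127 − 86.36 = 40.64 → 41
  G: 116 + 0.68×(0−116) = 116 − 78.88 = 37.12 → 37
  B: 145 − 98.6 = 46.4 → 46
After the shade: rgb(41, 37, 46) = #29252e.
A 78% tint moves each channel 78% toward 255:
  R: 41 + 0.78×(255−41) = 41 + 166.92 = 207.92 → 208
  G: 37 + 0.78×(255−37) = 37 + 170.04 = 207.04 → 207
  B: 46 + 0.78×(255−46) = 46 + 163.02 = 209.02 → 209
rgb(208, 207, 209) = #d0cfd1.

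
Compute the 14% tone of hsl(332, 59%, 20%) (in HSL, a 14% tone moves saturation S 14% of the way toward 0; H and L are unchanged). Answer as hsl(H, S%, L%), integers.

S moves 14% from 59 toward 0: 59 − 8.26 = 50.74 → 51.
H and L are unchanged.

hsl(332, 51%, 20%)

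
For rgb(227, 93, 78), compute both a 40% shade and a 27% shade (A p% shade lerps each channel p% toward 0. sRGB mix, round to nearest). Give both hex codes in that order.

#88382F, #A64439

40% shade:
  R: 227 + 0.4×(0−227) = 227 − 90.8 = 136.2 → 136
  G: 93 − 37.2 = 55.8 → 56
  B: 78 + 0.4×(0−78) = 78 − 31.2 = 46.8 → 47
  → #88382F
27% shade:
  R: 227 + 0.27×(0−227) = 227 − 61.29 = 165.71 → 166
  G: 93 − 25.11 = 67.89 → 68
  B: 78 − 21.06 = 56.94 → 57
  → #A64439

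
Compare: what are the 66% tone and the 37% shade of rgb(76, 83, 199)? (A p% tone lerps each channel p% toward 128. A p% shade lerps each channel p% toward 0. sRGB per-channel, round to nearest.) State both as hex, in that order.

66% tone:
  R: 76 + 0.66×(128−76) = 76 + 34.32 = 110.32 → 110
  G: 83 + 29.7 = 112.7 → 113
  B: 199 + 0.66×(128−199) = 199 − 46.86 = 152.14 → 152
  → #6E7198
37% shade:
  R: 76 + 0.37×(0−76) = 76 − 28.12 = 47.88 → 48
  G: 83 + 0.37×(0−83) = 83 − 30.71 = 52.29 → 52
  B: 199 + 0.37×(0−199) = 199 − 73.63 = 125.37 → 125
  → #30347D

#6E7198, #30347D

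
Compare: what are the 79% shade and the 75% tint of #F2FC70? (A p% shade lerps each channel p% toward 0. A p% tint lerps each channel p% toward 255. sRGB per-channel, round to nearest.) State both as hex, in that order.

#333518, #FCFEDB

#F2FC70 is rgb(242, 252, 112).
79% shade:
  R: 242 + 0.79×(0−242) = 242 − 191.18 = 50.82 → 51
  G: 252 − 199.08 = 52.92 → 53
  B: 112 + 0.79×(0−112) = 112 − 88.48 = 23.52 → 24
  → #333518
75% tint:
  R: 242 + 0.75×(255−242) = 242 + 9.75 = 251.75 → 252
  G: 252 + 0.75×(255−252) = 252 + 2.25 = 254.25 → 254
  B: 112 + 0.75×(255−112) = 112 + 107.25 = 219.25 → 219
  → #FCFEDB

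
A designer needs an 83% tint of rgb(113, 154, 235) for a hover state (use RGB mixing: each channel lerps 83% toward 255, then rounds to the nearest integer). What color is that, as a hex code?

Per channel, c → c + 0.83(255 − c):
  R: 113 + 0.83×(255−113) = 113 + 117.86 = 230.86 → 231
  G: 154 + 0.83×(255−154) = 154 + 83.83 = 237.83 → 238
  B: 235 + 0.83×(255−235) = 235 + 16.6 = 251.6 → 252
rgb(231, 238, 252) = #E7EEFC.

#E7EEFC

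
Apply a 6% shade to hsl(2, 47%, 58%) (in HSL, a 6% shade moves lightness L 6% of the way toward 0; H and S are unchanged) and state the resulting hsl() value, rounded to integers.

L moves 6% from 58 toward 0: 58 − 3.48 = 54.52 → 55.
H and S are unchanged.

hsl(2, 47%, 55%)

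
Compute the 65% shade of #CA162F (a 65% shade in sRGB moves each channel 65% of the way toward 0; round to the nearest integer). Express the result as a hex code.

#470810

#CA162F is rgb(202, 22, 47).
Lerp each channel 65% toward 0:
  R: 202 − 131.3 = 70.7 → 71
  G: 22 + 0.65×(0−22) = 22 − 14.3 = 7.7 → 8
  B: 47 − 30.55 = 16.45 → 16
rgb(71, 8, 16) = #470810.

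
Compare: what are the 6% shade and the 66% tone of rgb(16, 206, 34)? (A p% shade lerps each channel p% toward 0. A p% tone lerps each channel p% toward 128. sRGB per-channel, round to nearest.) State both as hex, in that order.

#0fc220, #5a9b60

6% shade:
  R: 16 − 0.96 = 15.04 → 15
  G: 206 + 0.06×(0−206) = 206 − 12.36 = 193.64 → 194
  B: 34 + 0.06×(0−34) = 34 − 2.04 = 31.96 → 32
  → #0fc220
66% tone:
  R: 16 + 0.66×(128−16) = 16 + 73.92 = 89.92 → 90
  G: 206 − 51.48 = 154.52 → 155
  B: 34 + 0.66×(128−34) = 34 + 62.04 = 96.04 → 96
  → #5a9b60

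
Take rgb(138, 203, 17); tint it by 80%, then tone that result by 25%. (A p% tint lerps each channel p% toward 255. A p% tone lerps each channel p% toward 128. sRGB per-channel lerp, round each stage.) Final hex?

#CED8BB

Per channel, c → c + 0.8(255 − c):
  R: 138 + 0.8×(255−138) = 138 + 93.6 = 231.6 → 232
  G: 203 + 41.6 = 244.6 → 245
  B: 17 + 0.8×(255−17) = 17 + 190.4 = 207.4 → 207
After the tint: rgb(232, 245, 207) = #E8F5CF.
Lerp each channel 25% toward 128:
  R: 232 + 0.25×(128−232) = 232 − 26 = 206 → 206
  G: 245 + 0.25×(128−245) = 245 − 29.25 = 215.75 → 216
  B: 207 + 0.25×(128−207) = 207 − 19.75 = 187.25 → 187
rgb(206, 216, 187) = #CED8BB.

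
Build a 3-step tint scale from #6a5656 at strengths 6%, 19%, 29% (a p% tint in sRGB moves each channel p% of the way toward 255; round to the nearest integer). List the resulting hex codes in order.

#6a5656 is rgb(106, 86, 86).
6%: (106 + 8.94 = 114.94→115, 86 + 10.14 = 96.14→96, 86 + 10.14 = 96.14→96) → #736060
19%: (106 + 28.31 = 134.31→134, 86 + 32.11 = 118.11→118, 86 + 32.11 = 118.11→118) → #867676
29%: (106 + 43.21 = 149.21→149, 86 + 49.01 = 135.01→135, 86 + 49.01 = 135.01→135) → #958787

#736060, #867676, #958787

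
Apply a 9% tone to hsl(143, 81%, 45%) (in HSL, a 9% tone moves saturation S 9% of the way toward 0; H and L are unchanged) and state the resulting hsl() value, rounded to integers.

S moves 9% from 81 toward 0: 81 − 7.29 = 73.71 → 74.
H and L are unchanged.

hsl(143, 74%, 45%)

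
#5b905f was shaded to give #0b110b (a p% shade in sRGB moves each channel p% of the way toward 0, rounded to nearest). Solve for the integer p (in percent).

#5b905f is rgb(91, 144, 95); #0b110b is rgb(11, 17, 11).
On the G channel (widest range): 17 ≈ 144 + (p/100)(0 − 144), so p ≈ 100×(17 − 144)/(0 − 144) = -12700/-144 = 88.19.
p = 88 reproduces all three channels after rounding.

88%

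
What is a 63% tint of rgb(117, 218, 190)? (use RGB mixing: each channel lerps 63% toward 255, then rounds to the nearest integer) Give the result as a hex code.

#CCF1E7

Lerp each channel 63% toward 255:
  R: 117 + 86.94 = 203.94 → 204
  G: 218 + 0.63×(255−218) = 218 + 23.31 = 241.31 → 241
  B: 190 + 40.95 = 230.95 → 231
rgb(204, 241, 231) = #CCF1E7.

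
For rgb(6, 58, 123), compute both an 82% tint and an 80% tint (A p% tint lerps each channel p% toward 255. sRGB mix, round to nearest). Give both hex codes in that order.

#D2DCE7, #CDD8E5

82% tint:
  R: 6 + 204.18 = 210.18 → 210
  G: 58 + 0.82×(255−58) = 58 + 161.54 = 219.54 → 220
  B: 123 + 0.82×(255−123) = 123 + 108.24 = 231.24 → 231
  → #D2DCE7
80% tint:
  R: 6 + 199.2 = 205.2 → 205
  G: 58 + 0.8×(255−58) = 58 + 157.6 = 215.6 → 216
  B: 123 + 0.8×(255−123) = 123 + 105.6 = 228.6 → 229
  → #CDD8E5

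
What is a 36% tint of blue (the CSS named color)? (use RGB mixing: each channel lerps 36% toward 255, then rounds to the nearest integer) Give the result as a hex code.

CSS blue is rgb(0, 0, 255).
A 36% tint moves each channel 36% toward 255:
  R: 0 + 91.8 = 91.8 → 92
  G: 0 + 0.36×(255−0) = 0 + 91.8 = 91.8 → 92
  B: 255 + 0 = 255 → 255
rgb(92, 92, 255) = #5c5cff.

#5c5cff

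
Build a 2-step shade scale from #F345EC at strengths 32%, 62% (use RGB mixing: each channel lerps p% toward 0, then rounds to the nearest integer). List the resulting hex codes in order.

#F345EC is rgb(243, 69, 236).
32%: (243 − 77.76 = 165.24→165, 69 − 22.08 = 46.92→47, 236 − 75.52 = 160.48→160) → #A52FA0
62%: (243 − 150.66 = 92.34→92, 69 − 42.78 = 26.22→26, 236 − 146.32 = 89.68→90) → #5C1A5A

#A52FA0, #5C1A5A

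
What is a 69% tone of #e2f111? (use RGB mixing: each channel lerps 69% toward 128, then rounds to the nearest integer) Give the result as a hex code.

#9ea35e

#e2f111 is rgb(226, 241, 17).
Lerp each channel 69% toward 128:
  R: 226 + 0.69×(128−226) = 226 − 67.62 = 158.38 → 158
  G: 241 − 77.97 = 163.03 → 163
  B: 17 + 0.69×(128−17) = 17 + 76.59 = 93.59 → 94
rgb(158, 163, 94) = #9ea35e.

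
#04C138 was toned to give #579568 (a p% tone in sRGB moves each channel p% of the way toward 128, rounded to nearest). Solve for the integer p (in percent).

67%

#04C138 is rgb(4, 193, 56); #579568 is rgb(87, 149, 104).
On the R channel (widest range): 87 ≈ 4 + (p/100)(128 − 4), so p ≈ 100×(87 − 4)/(128 − 4) = 8300/124 = 66.94.
p = 67 reproduces all three channels after rounding.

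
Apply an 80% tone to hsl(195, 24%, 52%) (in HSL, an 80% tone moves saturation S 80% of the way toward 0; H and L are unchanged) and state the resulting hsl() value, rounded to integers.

S moves 80% from 24 toward 0: 24 − 19.2 = 4.8 → 5.
H and L are unchanged.

hsl(195, 5%, 52%)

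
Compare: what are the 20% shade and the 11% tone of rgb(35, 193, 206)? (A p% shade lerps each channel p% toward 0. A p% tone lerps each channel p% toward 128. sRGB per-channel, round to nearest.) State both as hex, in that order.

20% shade:
  R: 35 + 0.2×(0−35) = 35 − 7 = 28 → 28
  G: 193 − 38.6 = 154.4 → 154
  B: 206 − 41.2 = 164.8 → 165
  → #1C9AA5
11% tone:
  R: 35 + 10.23 = 45.23 → 45
  G: 193 − 7.15 = 185.85 → 186
  B: 206 + 0.11×(128−206) = 206 − 8.58 = 197.42 → 197
  → #2DBAC5

#1C9AA5, #2DBAC5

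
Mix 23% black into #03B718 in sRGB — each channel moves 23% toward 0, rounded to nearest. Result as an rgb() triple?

#03B718 is rgb(3, 183, 24).
Per channel, c → c + 0.23(0 − c):
  R: 3 + 0.23×(0−3) = 3 − 0.69 = 2.31 → 2
  G: 183 − 42.09 = 140.91 → 141
  B: 24 − 5.52 = 18.48 → 18

rgb(2, 141, 18)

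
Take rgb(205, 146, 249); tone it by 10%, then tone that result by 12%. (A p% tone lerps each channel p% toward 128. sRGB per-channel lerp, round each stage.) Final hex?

#BD8EE0

Per channel, c → c + 0.1(128 − c):
  R: 205 + 0.1×(128−205) = 205 − 7.7 = 197.3 → 197
  G: 146 − 1.8 = 144.2 → 144
  B: 249 − 12.1 = 236.9 → 237
After the tone: rgb(197, 144, 237) = #C590ED.
Per channel, c → c + 0.12(128 − c):
  R: 197 − 8.28 = 188.72 → 189
  G: 144 + 0.12×(128−144) = 144 − 1.92 = 142.08 → 142
  B: 237 − 13.08 = 223.92 → 224
rgb(189, 142, 224) = #BD8EE0.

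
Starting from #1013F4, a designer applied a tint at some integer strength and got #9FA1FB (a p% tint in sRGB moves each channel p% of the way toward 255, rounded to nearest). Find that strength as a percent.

#1013F4 is rgb(16, 19, 244); #9FA1FB is rgb(159, 161, 251).
On the R channel (widest range): 159 ≈ 16 + (p/100)(255 − 16), so p ≈ 100×(159 − 16)/(255 − 16) = 14300/239 = 59.83.
p = 60 reproduces all three channels after rounding.

60%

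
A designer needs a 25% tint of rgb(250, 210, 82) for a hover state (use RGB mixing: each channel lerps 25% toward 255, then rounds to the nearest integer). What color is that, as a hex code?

Per channel, c → c + 0.25(255 − c):
  R: 250 + 1.25 = 251.25 → 251
  G: 210 + 0.25×(255−210) = 210 + 11.25 = 221.25 → 221
  B: 82 + 43.25 = 125.25 → 125
rgb(251, 221, 125) = #FBDD7D.

#FBDD7D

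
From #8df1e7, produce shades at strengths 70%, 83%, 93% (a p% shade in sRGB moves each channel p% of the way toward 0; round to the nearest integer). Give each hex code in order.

#2a4845, #182927, #0a1110

#8df1e7 is rgb(141, 241, 231).
70%: (141 − 98.7 = 42.3→42, 241 − 168.7 = 72.3→72, 231 − 161.7 = 69.3→69) → #2a4845
83%: (141 − 117.03 = 23.97→24, 241 − 200.03 = 40.97→41, 231 − 191.73 = 39.27→39) → #182927
93%: (141 − 131.13 = 9.87→10, 241 − 224.13 = 16.87→17, 231 − 214.83 = 16.17→16) → #0a1110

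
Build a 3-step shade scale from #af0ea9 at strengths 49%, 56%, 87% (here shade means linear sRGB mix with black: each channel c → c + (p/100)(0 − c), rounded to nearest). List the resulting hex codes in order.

#590756, #4d064a, #170216

#af0ea9 is rgb(175, 14, 169).
49%: (175 − 85.75 = 89.25→89, 14 − 6.86 = 7.14→7, 169 − 82.81 = 86.19→86) → #590756
56%: (175 − 98 = 77→77, 14 − 7.84 = 6.16→6, 169 − 94.64 = 74.36→74) → #4d064a
87%: (175 − 152.25 = 22.75→23, 14 − 12.18 = 1.82→2, 169 − 147.03 = 21.97→22) → #170216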